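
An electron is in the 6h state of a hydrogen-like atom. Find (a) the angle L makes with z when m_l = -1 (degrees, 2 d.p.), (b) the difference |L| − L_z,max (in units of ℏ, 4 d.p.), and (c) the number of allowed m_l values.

6h means n = 6, l = 5.
For m_l = -1: cos θ = -1/√30, θ ≈ 100.52°.
|L| − L_z,max = (√30 − 5)ℏ ≈ 0.4772ℏ.
There are 2l+1 = 11 values of m_l.

θ(m_l=-1) ≈ 100.52°; |L|−L_z,max ≈ 0.4772ℏ; 11 values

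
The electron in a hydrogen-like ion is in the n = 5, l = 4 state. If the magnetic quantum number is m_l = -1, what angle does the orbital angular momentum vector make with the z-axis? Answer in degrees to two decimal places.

|L|² = l(l+1)ℏ² = 20ℏ², so |L| = 2√5 ℏ.
L_z = m_l ℏ = −1ℏ.
cos θ = L_z/|L| = -1/√20, so θ ≈ 102.92°.

θ ≈ 102.92°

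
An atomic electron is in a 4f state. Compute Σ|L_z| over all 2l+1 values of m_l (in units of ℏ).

For 4f, l = 3.
m_l ∈ {-3, -2, -1, 0, 1, 2, 3}.
Σ|m_l| = 2·3(3+1)/2 = 12.

Σ|L_z| = 12 ℏ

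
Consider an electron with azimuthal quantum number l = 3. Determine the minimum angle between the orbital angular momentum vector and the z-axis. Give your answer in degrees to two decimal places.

|L| = ℏ√(l(l+1)) = 2√3 ℏ.
The smallest angle corresponds to the largest L_z, i.e. m_l = l = 3, giving L_z = 3ℏ.
cos θ_min = 3/√12, so θ_min ≈ 30.00°.

θ_min ≈ 30.00°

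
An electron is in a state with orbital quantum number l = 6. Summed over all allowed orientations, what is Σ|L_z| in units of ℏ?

Σ|L_z| = 42 ℏ

The allowed m_l values are -6, -5, -4, -3, -2, -1, 0, 1, 2, 3, 4, 5, 6.
Σ|m_l| = l(l+1) = 42.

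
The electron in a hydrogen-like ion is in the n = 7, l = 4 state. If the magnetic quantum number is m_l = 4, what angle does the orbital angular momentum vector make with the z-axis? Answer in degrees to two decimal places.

|L| = ℏ√(l(l+1)) = 2√5 ℏ.
L_z = m_l ℏ = 4ℏ.
cos θ = L_z/|L| = 4/√20, so θ ≈ 26.57°.

θ ≈ 26.57°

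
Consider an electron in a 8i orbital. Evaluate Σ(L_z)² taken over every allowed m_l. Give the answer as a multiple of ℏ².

8i means n = 8, l = 6.
m_l ∈ {-6, -5, -4, -3, -2, -1, 0, 1, 2, 3, 4, 5, 6}.
Σ m_l² = 2·(1 + 4 + 9 + 16 + 25 + 36) = 182.

Σ(L_z)² = 182 ℏ²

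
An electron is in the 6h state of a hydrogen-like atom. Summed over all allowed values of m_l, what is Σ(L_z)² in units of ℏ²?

Σ(L_z)² = 110 ℏ²

For 6h, l = 5.
m_l ∈ {-5, -4, -3, -2, -1, 0, 1, 2, 3, 4, 5}.
Σ m_l² = 2·(1 + 4 + 9 + 16 + 25) = 110.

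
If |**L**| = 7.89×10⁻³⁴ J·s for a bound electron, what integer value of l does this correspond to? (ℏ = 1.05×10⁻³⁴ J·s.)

|L|/ℏ = (7.89×10⁻³⁴)/(1.05×10⁻³⁴) ≈ 7.514.
Set l(l+1) = 56.46; the integer solution is l = 7.

l = 7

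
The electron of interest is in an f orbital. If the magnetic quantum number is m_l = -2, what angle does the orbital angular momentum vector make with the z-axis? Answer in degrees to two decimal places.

For an f orbital, l = 3.
|L| = √(l(l+1)) ℏ = 2√3 ℏ.
L_z = m_l ℏ = −2ℏ.
cos θ = L_z/|L| = -2/√12, so θ ≈ 125.26°.

θ ≈ 125.26°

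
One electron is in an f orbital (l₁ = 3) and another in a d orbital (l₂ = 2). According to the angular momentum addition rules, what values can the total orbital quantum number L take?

L = 1, 2, 3, 4, 5

The total orbital quantum number L ranges from |l₁ − l₂| to l₁ + l₂ in integer steps.
L ∈ {1, 2, 3, 4, 5}.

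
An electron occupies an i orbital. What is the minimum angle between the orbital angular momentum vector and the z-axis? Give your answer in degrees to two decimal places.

θ_min ≈ 22.21°

For an i orbital, l = 6.
|L| = ℏ√(l(l+1)) = √42 ℏ.
The smallest angle corresponds to the largest L_z, i.e. m_l = l = 6, giving L_z = 6ℏ.
cos θ_min = 6/√42, so θ_min ≈ 22.21°.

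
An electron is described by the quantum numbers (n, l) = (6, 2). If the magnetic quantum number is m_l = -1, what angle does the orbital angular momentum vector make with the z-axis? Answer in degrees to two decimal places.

θ ≈ 114.09°

|L|² = l(l+1)ℏ² = 6ℏ², so |L| = √6 ℏ.
L_z = m_l ℏ = −1ℏ.
cos θ = L_z/|L| = -1/√6, so θ ≈ 114.09°.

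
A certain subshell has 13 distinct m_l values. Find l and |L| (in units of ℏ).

l = 6, |L| = √42 ℏ ≈ 6.481ℏ

2l + 1 = 13 ⇒ l = 6.
Then |L| = √(l(l+1)) ℏ = √42 ℏ.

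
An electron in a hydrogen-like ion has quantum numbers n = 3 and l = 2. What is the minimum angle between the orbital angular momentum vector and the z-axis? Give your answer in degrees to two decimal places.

|L|² = l(l+1)ℏ² = 6ℏ², so |L| = √6 ℏ.
The smallest angle corresponds to the largest L_z, i.e. m_l = l = 2, giving L_z = 2ℏ.
cos θ_min = 2/√6, so θ_min ≈ 35.26°.

θ_min ≈ 35.26°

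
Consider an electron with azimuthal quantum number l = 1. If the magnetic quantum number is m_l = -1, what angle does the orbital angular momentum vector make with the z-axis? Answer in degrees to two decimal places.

θ ≈ 135.00°

|L|² = l(l+1)ℏ² = 2ℏ², so |L| = √2 ℏ.
L_z = m_l ℏ = −1ℏ.
cos θ = L_z/|L| = -1/√2, so θ ≈ 135.00°.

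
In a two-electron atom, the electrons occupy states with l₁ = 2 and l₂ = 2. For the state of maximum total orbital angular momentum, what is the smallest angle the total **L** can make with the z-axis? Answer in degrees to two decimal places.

By the triangle rule, |l₁ − l₂| ≤ L ≤ l₁ + l₂.
L ∈ {0, 1, 2, 3, 4}.
The maximum is L = 4, with |L_tot| = ℏ√(4·5) = 2√5 ℏ.
The minimum angle with z is arccos(4/√20) ≈ 26.57°.

θ_min ≈ 26.57°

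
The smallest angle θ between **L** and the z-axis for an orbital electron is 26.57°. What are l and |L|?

l = 4, |L| = 2√5 ℏ ≈ 4.472ℏ

cos θ_min = l/√(l(l+1)) = √(l/(l+1)), so l/(l+1) = cos²(26.57°) = 0.7999.
l = cos²θ/sin²θ ≈ 4.
Then |L| = ℏ√(4·5) = 2√5 ℏ.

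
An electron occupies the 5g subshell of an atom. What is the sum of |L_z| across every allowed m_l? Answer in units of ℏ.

Σ|L_z| = 20 ℏ

The 5g subshell has l = 4.
The allowed m_l values are -4, -3, -2, -1, 0, 1, 2, 3, 4.
Σ|m_l| = 2(1+2+…+4) = 20.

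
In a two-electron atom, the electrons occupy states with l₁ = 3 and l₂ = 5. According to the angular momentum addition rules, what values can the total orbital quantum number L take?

The total orbital quantum number L ranges from |l₁ − l₂| to l₁ + l₂ in integer steps.
L ∈ {2, 3, 4, 5, 6, 7, 8}.

L = 2, 3, 4, 5, 6, 7, 8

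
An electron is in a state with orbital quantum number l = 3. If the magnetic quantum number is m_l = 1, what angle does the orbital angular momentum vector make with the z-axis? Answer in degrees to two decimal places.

θ ≈ 73.22°

|L| = ℏ√(l(l+1)) = 2√3 ℏ.
L_z = m_l ℏ = 1ℏ.
cos θ = L_z/|L| = 1/√12, so θ ≈ 73.22°.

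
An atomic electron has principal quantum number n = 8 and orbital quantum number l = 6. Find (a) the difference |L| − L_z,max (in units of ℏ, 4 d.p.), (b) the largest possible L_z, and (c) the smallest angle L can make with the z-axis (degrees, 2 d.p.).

|L|−L_z,max ≈ 0.4807ℏ; L_z,max = 6ℏ; θ_min ≈ 22.21°

|L| − L_z,max = (√42 − 6)ℏ ≈ 0.4807ℏ.
L_z,max = lℏ = 6ℏ.
cos θ_min = 6/√42, so θ_min ≈ 22.21°.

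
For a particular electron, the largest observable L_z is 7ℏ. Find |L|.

Since max m_l = l, l = 7.
|L| = ℏ√(l(l+1)) = 2√14 ℏ.

|L| = 2√14 ℏ ≈ 7.483ℏ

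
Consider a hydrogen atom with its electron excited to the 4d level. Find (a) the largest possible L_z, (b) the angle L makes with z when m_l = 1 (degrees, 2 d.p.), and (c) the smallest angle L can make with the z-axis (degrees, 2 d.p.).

The 4d level has l = 2.
L_z,max = lℏ = 2ℏ.
For m_l = 1: cos θ = 1/√6, θ ≈ 65.91°.
cos θ_min = 2/√6, so θ_min ≈ 35.26°.

L_z,max = 2ℏ; θ(m_l=1) ≈ 65.91°; θ_min ≈ 35.26°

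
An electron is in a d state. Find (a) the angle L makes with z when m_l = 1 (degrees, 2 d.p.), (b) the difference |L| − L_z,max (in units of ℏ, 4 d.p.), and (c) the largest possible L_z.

A d state has l = 2.
For m_l = 1: cos θ = 1/√6, θ ≈ 65.91°.
|L| − L_z,max = (√6 − 2)ℏ ≈ 0.4495ℏ.
L_z,max = lℏ = 2ℏ.

θ(m_l=1) ≈ 65.91°; |L|−L_z,max ≈ 0.4495ℏ; L_z,max = 2ℏ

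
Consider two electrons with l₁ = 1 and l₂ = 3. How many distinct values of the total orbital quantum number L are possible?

By the triangle rule, |l₁ − l₂| ≤ L ≤ l₁ + l₂.
L ∈ {2, 3, 4}.
That is 3 values.

3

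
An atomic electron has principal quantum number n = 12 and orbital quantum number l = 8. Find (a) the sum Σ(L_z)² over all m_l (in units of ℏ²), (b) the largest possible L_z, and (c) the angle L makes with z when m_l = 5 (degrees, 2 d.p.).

Σ(L_z)² = 408 ℏ²; L_z,max = 8ℏ; θ(m_l=5) ≈ 53.90°

Σ m_l² = 408, so Σ(L_z)² = 408 ℏ².
L_z,max = lℏ = 8ℏ.
For m_l = 5: cos θ = 5/√72, θ ≈ 53.90°.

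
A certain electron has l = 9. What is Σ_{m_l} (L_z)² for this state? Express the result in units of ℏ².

The allowed m_l values are -9, -8, -7, -6, -5, -4, -3, -2, -1, 0, 1, 2, 3, 4, 5, 6, 7, 8, 9.
Σ m_l² = l(l+1)(2l+1)/3 = 9·10·19/3 = 570.

Σ(L_z)² = 570 ℏ²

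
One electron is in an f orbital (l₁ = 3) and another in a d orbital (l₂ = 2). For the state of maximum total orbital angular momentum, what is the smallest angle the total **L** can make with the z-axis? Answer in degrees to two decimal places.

The total orbital quantum number L ranges from |l₁ − l₂| to l₁ + l₂ in integer steps.
Allowed values: L = 1, 2, 3, 4, 5.
The maximum is L = 5, with |L_tot| = ℏ√(5·6) = √30 ℏ.
The minimum angle with z is arccos(5/√30) ≈ 24.09°.

θ_min ≈ 24.09°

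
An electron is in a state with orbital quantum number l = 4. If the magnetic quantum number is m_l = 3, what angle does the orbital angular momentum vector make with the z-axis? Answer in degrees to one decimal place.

θ ≈ 47.9°

|L|² = l(l+1)ℏ² = 20ℏ², so |L| = 2√5 ℏ.
L_z = m_l ℏ = 3ℏ.
cos θ = L_z/|L| = 3/√20, so θ ≈ 47.9°.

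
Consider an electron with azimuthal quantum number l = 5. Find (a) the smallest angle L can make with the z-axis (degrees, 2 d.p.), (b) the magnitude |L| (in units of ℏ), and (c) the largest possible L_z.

cos θ_min = 5/√30, so θ_min ≈ 24.09°.
|L| = ℏ√(5·6) = √30 ℏ ≈ 5.477ℏ.
L_z,max = lℏ = 5ℏ.

θ_min ≈ 24.09°; |L| = √30 ℏ ≈ 5.477ℏ; L_z,max = 5ℏ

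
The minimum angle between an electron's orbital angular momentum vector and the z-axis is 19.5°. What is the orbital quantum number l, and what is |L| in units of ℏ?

cos²θ_min = l/(l+1) = 0.8886.
Solving: l = 8.
Then |L| = ℏ√(8·9) = 6√2 ℏ.

l = 8, |L| = 6√2 ℏ ≈ 8.485ℏ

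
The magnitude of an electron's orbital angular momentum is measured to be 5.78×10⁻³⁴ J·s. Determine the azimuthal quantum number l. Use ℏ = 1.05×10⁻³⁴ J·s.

In units of ℏ, |L| ≈ 5.505.
l(l+1) ≈ 5.505² ≈ 30.30, so l = 5.

l = 5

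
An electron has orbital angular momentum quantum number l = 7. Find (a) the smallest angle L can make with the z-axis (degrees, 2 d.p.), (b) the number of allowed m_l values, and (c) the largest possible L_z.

θ_min ≈ 20.70°; 15 values; L_z,max = 7ℏ

cos θ_min = 7/√56, so θ_min ≈ 20.70°.
There are 2l+1 = 15 values of m_l.
L_z,max = lℏ = 7ℏ.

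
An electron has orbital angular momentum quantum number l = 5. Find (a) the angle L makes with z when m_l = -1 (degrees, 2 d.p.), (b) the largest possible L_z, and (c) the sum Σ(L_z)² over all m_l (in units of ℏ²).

For m_l = -1: cos θ = -1/√30, θ ≈ 100.52°.
L_z,max = lℏ = 5ℏ.
Σ m_l² = 110, so Σ(L_z)² = 110 ℏ².

θ(m_l=-1) ≈ 100.52°; L_z,max = 5ℏ; Σ(L_z)² = 110 ℏ²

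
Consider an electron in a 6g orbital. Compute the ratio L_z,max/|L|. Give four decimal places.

For 6g, l = 4.
|L| = 2√5 ℏ ≈ 4.4721ℏ, while L_z,max = lℏ = 4ℏ.
L_z,max/|L| = 4/√20 = 0.8944.

L_z,max/|L| = 0.8944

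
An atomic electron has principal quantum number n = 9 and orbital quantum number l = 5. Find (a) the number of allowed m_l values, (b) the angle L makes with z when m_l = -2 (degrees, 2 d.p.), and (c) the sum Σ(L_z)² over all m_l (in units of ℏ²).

11 values; θ(m_l=-2) ≈ 111.42°; Σ(L_z)² = 110 ℏ²

There are 2l+1 = 11 values of m_l.
For m_l = -2: cos θ = -2/√30, θ ≈ 111.42°.
Σ m_l² = 110, so Σ(L_z)² = 110 ℏ².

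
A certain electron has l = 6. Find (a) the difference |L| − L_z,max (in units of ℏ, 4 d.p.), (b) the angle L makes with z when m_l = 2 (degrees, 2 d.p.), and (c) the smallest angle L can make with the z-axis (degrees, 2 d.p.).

|L| − L_z,max = (√42 − 6)ℏ ≈ 0.4807ℏ.
For m_l = 2: cos θ = 2/√42, θ ≈ 72.02°.
cos θ_min = 6/√42, so θ_min ≈ 22.21°.

|L|−L_z,max ≈ 0.4807ℏ; θ(m_l=2) ≈ 72.02°; θ_min ≈ 22.21°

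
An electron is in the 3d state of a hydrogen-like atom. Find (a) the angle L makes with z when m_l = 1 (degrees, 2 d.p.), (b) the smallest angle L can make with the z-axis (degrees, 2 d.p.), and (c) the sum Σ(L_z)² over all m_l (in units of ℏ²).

For 3d, l = 2.
For m_l = 1: cos θ = 1/√6, θ ≈ 65.91°.
cos θ_min = 2/√6, so θ_min ≈ 35.26°.
Σ m_l² = 10, so Σ(L_z)² = 10 ℏ².

θ(m_l=1) ≈ 65.91°; θ_min ≈ 35.26°; Σ(L_z)² = 10 ℏ²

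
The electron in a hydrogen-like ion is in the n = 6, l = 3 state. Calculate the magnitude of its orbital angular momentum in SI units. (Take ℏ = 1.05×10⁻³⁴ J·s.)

|L| = 3.64×10⁻³⁴ J·s

|L| = ℏ√(l(l+1)) = ℏ√(3·4) = 2√3 ℏ
Numerically, |L| = 3.464 × (1.05×10⁻³⁴ J·s) = 3.64×10⁻³⁴ J·s.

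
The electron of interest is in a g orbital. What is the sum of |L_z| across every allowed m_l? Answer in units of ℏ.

Σ|L_z| = 20 ℏ

The letter g corresponds to l = 4.
m_l runs from −4 to 4, i.e. {-4, -3, -2, -1, 0, 1, 2, 3, 4}.
Σ|m_l| = 2·4(4+1)/2 = 20.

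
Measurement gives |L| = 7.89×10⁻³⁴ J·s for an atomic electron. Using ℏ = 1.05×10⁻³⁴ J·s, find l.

Dividing by ℏ: |L|/ℏ ≈ 7.514.
l(l+1) ≈ 7.514² ≈ 56.46, so l = 7.

l = 7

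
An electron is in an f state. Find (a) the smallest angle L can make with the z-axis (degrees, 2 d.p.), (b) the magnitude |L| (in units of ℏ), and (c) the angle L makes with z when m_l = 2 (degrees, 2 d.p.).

θ_min ≈ 30.00°; |L| = 2√3 ℏ ≈ 3.464ℏ; θ(m_l=2) ≈ 54.74°

For an f orbital, l = 3.
cos θ_min = 3/√12, so θ_min ≈ 30.00°.
|L| = ℏ√(3·4) = 2√3 ℏ ≈ 3.464ℏ.
For m_l = 2: cos θ = 2/√12, θ ≈ 54.74°.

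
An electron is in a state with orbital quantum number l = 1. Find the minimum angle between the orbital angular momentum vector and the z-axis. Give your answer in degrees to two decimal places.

θ_min ≈ 45.00°

|L|² = l(l+1)ℏ² = 2ℏ², so |L| = √2 ℏ.
The smallest angle corresponds to the largest L_z, i.e. m_l = l = 1, giving L_z = 1ℏ.
cos θ_min = 1/√2, so θ_min ≈ 45.00°.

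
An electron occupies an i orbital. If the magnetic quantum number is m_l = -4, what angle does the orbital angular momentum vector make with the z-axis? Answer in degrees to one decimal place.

I corresponds to l = 6.
|L| = √(l(l+1)) ℏ = √42 ℏ.
L_z = m_l ℏ = −4ℏ.
cos θ = L_z/|L| = -4/√42, so θ ≈ 128.1°.

θ ≈ 128.1°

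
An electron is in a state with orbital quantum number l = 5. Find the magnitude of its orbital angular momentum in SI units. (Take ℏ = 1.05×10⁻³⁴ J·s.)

|L| = 5.75×10⁻³⁴ J·s

|L| = ℏ√(l(l+1)) = ℏ√(5·6) = √30 ℏ
Numerically, |L| = 5.477 × (1.05×10⁻³⁴ J·s) = 5.75×10⁻³⁴ J·s.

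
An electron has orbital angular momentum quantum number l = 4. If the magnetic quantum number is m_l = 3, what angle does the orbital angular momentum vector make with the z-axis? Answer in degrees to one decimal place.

|L| = √(l(l+1)) ℏ = 2√5 ℏ.
L_z = m_l ℏ = 3ℏ.
cos θ = L_z/|L| = 3/√20, so θ ≈ 47.9°.

θ ≈ 47.9°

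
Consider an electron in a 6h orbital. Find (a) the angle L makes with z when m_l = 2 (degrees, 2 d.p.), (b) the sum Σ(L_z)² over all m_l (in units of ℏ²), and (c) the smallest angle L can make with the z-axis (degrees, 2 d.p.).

θ(m_l=2) ≈ 68.58°; Σ(L_z)² = 110 ℏ²; θ_min ≈ 24.09°

The 6h subshell has l = 5.
For m_l = 2: cos θ = 2/√30, θ ≈ 68.58°.
Σ m_l² = 110, so Σ(L_z)² = 110 ℏ².
cos θ_min = 5/√30, so θ_min ≈ 24.09°.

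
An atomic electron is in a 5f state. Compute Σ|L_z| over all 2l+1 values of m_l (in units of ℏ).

For 5f, l = 3.
m_l runs from −3 to 3, i.e. {-3, -2, -1, 0, 1, 2, 3}.
Σ|m_l| = 2·3(3+1)/2 = 12.

Σ|L_z| = 12 ℏ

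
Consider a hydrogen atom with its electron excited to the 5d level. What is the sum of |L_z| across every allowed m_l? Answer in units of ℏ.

Σ|L_z| = 6 ℏ

The 5d level has l = 2.
m_l runs from −2 to 2, i.e. {-2, -1, 0, 1, 2}.
Σ|m_l| = 2·2(2+1)/2 = 6.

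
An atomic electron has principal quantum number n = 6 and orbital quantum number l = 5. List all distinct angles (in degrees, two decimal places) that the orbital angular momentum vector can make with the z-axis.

θ ∈ {24.09°, 43.09°, 56.79°, 68.58°, 79.48°, 90.00°, 100.52°, 111.42°, 123.21°, 136.91°, 155.91°}

|L|² = l(l+1)ℏ² = 30ℏ², so |L| = √30 ℏ.
cos θ = m_l/√30 for each m_l ∈ {-5, -4, -3, -2, -1, 0, 1, 2, 3, 4, 5}.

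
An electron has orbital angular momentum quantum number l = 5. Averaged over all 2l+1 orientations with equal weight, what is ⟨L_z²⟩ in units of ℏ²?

⟨L_z²⟩ = 10 ℏ²

m_l runs from −5 to 5, i.e. {-5, -4, -3, -2, -1, 0, 1, 2, 3, 4, 5}.
Average of L_z² over 11 states: 110/11 ℏ² = 10 ℏ².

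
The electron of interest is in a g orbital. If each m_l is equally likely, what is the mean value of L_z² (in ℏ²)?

For a g orbital, l = 4.
m_l ∈ {-4, -3, -2, -1, 0, 1, 2, 3, 4}.
⟨L_z²⟩ = ℏ²·l(l+1)/3 = 6.667ℏ².

⟨L_z²⟩ = 6.667 ℏ²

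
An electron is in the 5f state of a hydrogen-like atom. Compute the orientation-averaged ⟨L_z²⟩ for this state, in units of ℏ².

⟨L_z²⟩ = 4 ℏ²

For 5f, l = 3.
m_l ∈ {-3, -2, -1, 0, 1, 2, 3}.
⟨L_z²⟩ = ℏ²·(Σ m_l²)/(2l+1) = ℏ²·28/7 = 4ℏ².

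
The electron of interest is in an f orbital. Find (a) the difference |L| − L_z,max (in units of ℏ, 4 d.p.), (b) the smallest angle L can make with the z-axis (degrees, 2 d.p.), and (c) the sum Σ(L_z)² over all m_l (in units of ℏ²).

|L|−L_z,max ≈ 0.4641ℏ; θ_min ≈ 30.00°; Σ(L_z)² = 28 ℏ²

An f state has l = 3.
|L| − L_z,max = (2√3 − 3)ℏ ≈ 0.4641ℏ.
cos θ_min = 3/√12, so θ_min ≈ 30.00°.
Σ m_l² = 28, so Σ(L_z)² = 28 ℏ².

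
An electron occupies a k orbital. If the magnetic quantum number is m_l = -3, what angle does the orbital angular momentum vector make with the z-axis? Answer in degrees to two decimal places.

θ ≈ 113.63°

A k state has l = 7.
|L| = √(l(l+1)) ℏ = 2√14 ℏ.
L_z = m_l ℏ = −3ℏ.
cos θ = L_z/|L| = -3/√56, so θ ≈ 113.63°.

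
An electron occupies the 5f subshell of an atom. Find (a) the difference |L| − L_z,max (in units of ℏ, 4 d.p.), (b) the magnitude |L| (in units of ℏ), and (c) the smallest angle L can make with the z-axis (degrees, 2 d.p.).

|L|−L_z,max ≈ 0.4641ℏ; |L| = 2√3 ℏ ≈ 3.464ℏ; θ_min ≈ 30.00°

The 5f subshell has l = 3.
|L| − L_z,max = (2√3 − 3)ℏ ≈ 0.4641ℏ.
|L| = ℏ√(3·4) = 2√3 ℏ ≈ 3.464ℏ.
cos θ_min = 3/√12, so θ_min ≈ 30.00°.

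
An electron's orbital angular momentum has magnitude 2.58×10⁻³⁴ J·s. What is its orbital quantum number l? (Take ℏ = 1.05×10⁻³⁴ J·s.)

In units of ℏ, |L| ≈ 2.457.
Set l(l+1) = 6.04; the integer solution is l = 2.

l = 2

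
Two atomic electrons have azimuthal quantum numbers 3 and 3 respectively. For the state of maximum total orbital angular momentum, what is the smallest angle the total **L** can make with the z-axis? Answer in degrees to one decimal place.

The total orbital quantum number L ranges from |l₁ − l₂| to l₁ + l₂ in integer steps.
So L can be 0, 1, 2, 3, 4, 5, 6.
The maximum is L = 6, with |L_tot| = ℏ√(6·7) = √42 ℏ.
The minimum angle with z is arccos(6/√42) ≈ 22.2°.

θ_min ≈ 22.2°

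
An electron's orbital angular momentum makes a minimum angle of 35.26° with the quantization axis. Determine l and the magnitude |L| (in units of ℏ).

cos θ_min = l/√(l(l+1)) = √(l/(l+1)), so l/(l+1) = cos²(35.26°) = 0.6667.
Solving: l = 2.
Then |L| = ℏ√(2·3) = √6 ℏ.

l = 2, |L| = √6 ℏ ≈ 2.449ℏ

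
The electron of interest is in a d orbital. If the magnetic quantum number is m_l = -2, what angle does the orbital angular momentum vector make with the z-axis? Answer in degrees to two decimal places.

θ ≈ 144.74°

The letter d corresponds to l = 2.
|L| = √(l(l+1)) ℏ = √6 ℏ.
L_z = m_l ℏ = −2ℏ.
cos θ = L_z/|L| = -2/√6, so θ ≈ 144.74°.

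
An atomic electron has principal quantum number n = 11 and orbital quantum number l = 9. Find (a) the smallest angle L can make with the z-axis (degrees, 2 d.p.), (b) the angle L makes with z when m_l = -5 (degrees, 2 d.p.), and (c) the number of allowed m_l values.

θ_min ≈ 18.43°; θ(m_l=-5) ≈ 121.81°; 19 values

cos θ_min = 9/√90, so θ_min ≈ 18.43°.
For m_l = -5: cos θ = -5/√90, θ ≈ 121.81°.
There are 2l+1 = 19 values of m_l.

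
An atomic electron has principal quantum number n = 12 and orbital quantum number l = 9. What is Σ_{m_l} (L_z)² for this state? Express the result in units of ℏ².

Σ(L_z)² = 570 ℏ²

m_l runs from −9 to 9, i.e. {-9, -8, -7, -6, -5, -4, -3, -2, -1, 0, 1, 2, 3, 4, 5, 6, 7, 8, 9}.
Σ m_l² = l(l+1)(2l+1)/3 = 9·10·19/3 = 570.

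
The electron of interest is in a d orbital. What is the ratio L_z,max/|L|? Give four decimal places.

L_z,max/|L| = 0.8165

A d state has l = 2.
|L| = √6 ℏ ≈ 2.4495ℏ, while L_z,max = lℏ = 2ℏ.
L_z,max/|L| = 2/√6 = 0.8165.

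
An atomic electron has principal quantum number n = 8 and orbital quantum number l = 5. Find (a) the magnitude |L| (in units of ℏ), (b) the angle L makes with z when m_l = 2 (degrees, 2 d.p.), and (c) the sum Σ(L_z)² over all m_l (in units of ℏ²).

|L| = √30 ℏ ≈ 5.477ℏ; θ(m_l=2) ≈ 68.58°; Σ(L_z)² = 110 ℏ²

|L| = ℏ√(5·6) = √30 ℏ ≈ 5.477ℏ.
For m_l = 2: cos θ = 2/√30, θ ≈ 68.58°.
Σ m_l² = 110, so Σ(L_z)² = 110 ℏ².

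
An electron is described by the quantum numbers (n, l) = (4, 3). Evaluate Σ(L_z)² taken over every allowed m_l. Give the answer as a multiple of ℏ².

Σ(L_z)² = 28 ℏ²

The allowed m_l values are -3, -2, -1, 0, 1, 2, 3.
Σ m_l² = l(l+1)(2l+1)/3 = 3·4·7/3 = 28.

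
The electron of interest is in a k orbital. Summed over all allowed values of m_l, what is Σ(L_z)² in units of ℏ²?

Σ(L_z)² = 280 ℏ²

A k state has l = 7.
m_l ∈ {-7, -6, -5, -4, -3, -2, -1, 0, 1, 2, 3, 4, 5, 6, 7}.
Σ m_l² = 2·(1 + 4 + 9 + 16 + 25 + 36 + 49) = 280.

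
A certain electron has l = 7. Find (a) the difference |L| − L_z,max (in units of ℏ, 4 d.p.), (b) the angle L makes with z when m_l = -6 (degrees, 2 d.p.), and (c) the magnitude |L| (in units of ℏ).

|L| − L_z,max = (2√14 − 7)ℏ ≈ 0.4833ℏ.
For m_l = -6: cos θ = -6/√56, θ ≈ 143.30°.
|L| = ℏ√(7·8) = 2√14 ℏ ≈ 7.483ℏ.

|L|−L_z,max ≈ 0.4833ℏ; θ(m_l=-6) ≈ 143.30°; |L| = 2√14 ℏ ≈ 7.483ℏ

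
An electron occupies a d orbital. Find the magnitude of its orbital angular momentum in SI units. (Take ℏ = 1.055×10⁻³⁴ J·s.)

|L| = 2.584×10⁻³⁴ J·s

A d state has l = 2.
|L| = ℏ√(l(l+1)) = ℏ√(2·3) = √6 ℏ
Numerically, |L| = 2.449 × (1.055×10⁻³⁴ J·s) = 2.584×10⁻³⁴ J·s.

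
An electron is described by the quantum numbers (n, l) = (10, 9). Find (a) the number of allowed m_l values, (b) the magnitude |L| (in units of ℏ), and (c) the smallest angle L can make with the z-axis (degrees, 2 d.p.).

There are 2l+1 = 19 values of m_l.
|L| = ℏ√(9·10) = 3√10 ℏ ≈ 9.487ℏ.
cos θ_min = 9/√90, so θ_min ≈ 18.43°.

19 values; |L| = 3√10 ℏ ≈ 9.487ℏ; θ_min ≈ 18.43°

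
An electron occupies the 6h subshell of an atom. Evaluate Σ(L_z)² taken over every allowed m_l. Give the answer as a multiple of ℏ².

For 6h, l = 5.
m_l ∈ {-5, -4, -3, -2, -1, 0, 1, 2, 3, 4, 5}.
Σ m_l² = l(l+1)(2l+1)/3 = 5·6·11/3 = 110.

Σ(L_z)² = 110 ℏ²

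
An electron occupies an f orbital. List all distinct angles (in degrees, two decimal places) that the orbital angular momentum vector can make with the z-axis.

θ ∈ {30.00°, 54.74°, 73.22°, 90.00°, 106.78°, 125.26°, 150.00°}

An f state has l = 3.
|L|² = l(l+1)ℏ² = 12ℏ², so |L| = 2√3 ℏ.
cos θ = m_l/√12 for each m_l ∈ {-3, -2, -1, 0, 1, 2, 3}.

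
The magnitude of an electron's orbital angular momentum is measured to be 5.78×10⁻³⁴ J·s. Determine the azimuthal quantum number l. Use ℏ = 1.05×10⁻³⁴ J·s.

|L|/ℏ = (5.78×10⁻³⁴)/(1.05×10⁻³⁴) ≈ 5.505.
(|L|/ℏ)² = l(l+1) ≈ 30.30 ⇒ l = 5.

l = 5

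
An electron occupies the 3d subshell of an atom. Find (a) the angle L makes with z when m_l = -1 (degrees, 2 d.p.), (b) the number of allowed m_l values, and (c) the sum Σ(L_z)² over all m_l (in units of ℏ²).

θ(m_l=-1) ≈ 114.09°; 5 values; Σ(L_z)² = 10 ℏ²

The 3d subshell has l = 2.
For m_l = -1: cos θ = -1/√6, θ ≈ 114.09°.
There are 2l+1 = 5 values of m_l.
Σ m_l² = 10, so Σ(L_z)² = 10 ℏ².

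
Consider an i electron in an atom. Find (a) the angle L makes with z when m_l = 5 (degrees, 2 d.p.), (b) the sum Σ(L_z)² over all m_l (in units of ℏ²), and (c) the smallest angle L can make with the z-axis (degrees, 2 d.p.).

For an i orbital, l = 6.
For m_l = 5: cos θ = 5/√42, θ ≈ 39.51°.
Σ m_l² = 182, so Σ(L_z)² = 182 ℏ².
cos θ_min = 6/√42, so θ_min ≈ 22.21°.

θ(m_l=5) ≈ 39.51°; Σ(L_z)² = 182 ℏ²; θ_min ≈ 22.21°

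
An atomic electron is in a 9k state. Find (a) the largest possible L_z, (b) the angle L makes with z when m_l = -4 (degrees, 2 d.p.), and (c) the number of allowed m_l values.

L_z,max = 7ℏ; θ(m_l=-4) ≈ 122.31°; 15 values

9k means n = 9, l = 7.
L_z,max = lℏ = 7ℏ.
For m_l = -4: cos θ = -4/√56, θ ≈ 122.31°.
There are 2l+1 = 15 values of m_l.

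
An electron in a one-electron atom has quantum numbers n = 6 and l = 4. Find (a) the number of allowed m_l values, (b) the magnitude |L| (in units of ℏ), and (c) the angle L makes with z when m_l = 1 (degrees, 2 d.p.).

9 values; |L| = 2√5 ℏ ≈ 4.472ℏ; θ(m_l=1) ≈ 77.08°

There are 2l+1 = 9 values of m_l.
|L| = ℏ√(4·5) = 2√5 ℏ ≈ 4.472ℏ.
For m_l = 1: cos θ = 1/√20, θ ≈ 77.08°.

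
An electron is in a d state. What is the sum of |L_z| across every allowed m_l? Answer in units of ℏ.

Σ|L_z| = 6 ℏ

The letter d corresponds to l = 2.
m_l ∈ {-2, -1, 0, 1, 2}.
Σ|m_l| = 2·2(2+1)/2 = 6.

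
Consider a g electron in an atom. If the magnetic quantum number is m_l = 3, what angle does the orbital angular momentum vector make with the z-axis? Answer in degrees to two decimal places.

The letter g corresponds to l = 4.
|L| = ℏ√(l(l+1)) = 2√5 ℏ.
L_z = m_l ℏ = 3ℏ.
cos θ = L_z/|L| = 3/√20, so θ ≈ 47.87°.

θ ≈ 47.87°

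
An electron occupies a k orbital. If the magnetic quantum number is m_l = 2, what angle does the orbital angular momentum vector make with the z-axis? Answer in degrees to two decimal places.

A k state has l = 7.
|L| = ℏ√(l(l+1)) = 2√14 ℏ.
L_z = m_l ℏ = 2ℏ.
cos θ = L_z/|L| = 2/√56, so θ ≈ 74.50°.

θ ≈ 74.50°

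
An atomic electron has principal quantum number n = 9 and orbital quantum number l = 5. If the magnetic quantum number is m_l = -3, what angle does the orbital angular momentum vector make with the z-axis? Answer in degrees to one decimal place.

θ ≈ 123.2°

|L| = √(l(l+1)) ℏ = √30 ℏ.
L_z = m_l ℏ = −3ℏ.
cos θ = L_z/|L| = -3/√30, so θ ≈ 123.2°.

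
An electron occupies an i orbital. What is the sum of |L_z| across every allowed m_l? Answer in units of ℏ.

Σ|L_z| = 42 ℏ

I corresponds to l = 6.
m_l ∈ {-6, -5, -4, -3, -2, -1, 0, 1, 2, 3, 4, 5, 6}.
Σ|m_l| = 2·6(6+1)/2 = 42.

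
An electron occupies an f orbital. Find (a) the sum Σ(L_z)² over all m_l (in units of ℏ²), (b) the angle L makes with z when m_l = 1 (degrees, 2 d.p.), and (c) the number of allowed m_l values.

Σ(L_z)² = 28 ℏ²; θ(m_l=1) ≈ 73.22°; 7 values

The letter f corresponds to l = 3.
Σ m_l² = 28, so Σ(L_z)² = 28 ℏ².
For m_l = 1: cos θ = 1/√12, θ ≈ 73.22°.
There are 2l+1 = 7 values of m_l.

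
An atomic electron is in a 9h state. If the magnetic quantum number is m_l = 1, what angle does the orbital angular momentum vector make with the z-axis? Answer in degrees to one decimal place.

9h means n = 9, l = 5.
|L| = ℏ√(l(l+1)) = √30 ℏ.
L_z = m_l ℏ = 1ℏ.
cos θ = L_z/|L| = 1/√30, so θ ≈ 79.5°.

θ ≈ 79.5°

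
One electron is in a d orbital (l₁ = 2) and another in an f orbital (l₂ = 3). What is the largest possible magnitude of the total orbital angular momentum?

|L_tot|_max = √30 ℏ ≈ 5.477ℏ

The total orbital quantum number L ranges from |l₁ − l₂| to l₁ + l₂ in integer steps.
So L can be 1, 2, 3, 4, 5.
The largest magnitude corresponds to L = 5: |L_tot| = ℏ√(5·6) = √30 ℏ.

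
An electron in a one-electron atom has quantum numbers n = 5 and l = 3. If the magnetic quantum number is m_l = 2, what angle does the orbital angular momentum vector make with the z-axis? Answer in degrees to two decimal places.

|L| = ℏ√(l(l+1)) = 2√3 ℏ.
L_z = m_l ℏ = 2ℏ.
cos θ = L_z/|L| = 2/√12, so θ ≈ 54.74°.

θ ≈ 54.74°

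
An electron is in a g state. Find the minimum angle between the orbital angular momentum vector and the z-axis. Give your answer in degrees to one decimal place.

G corresponds to l = 4.
|L|² = l(l+1)ℏ² = 20ℏ², so |L| = 2√5 ℏ.
The smallest angle corresponds to the largest L_z, i.e. m_l = l = 4, giving L_z = 4ℏ.
cos θ_min = 4/√20, so θ_min ≈ 26.6°.

θ_min ≈ 26.6°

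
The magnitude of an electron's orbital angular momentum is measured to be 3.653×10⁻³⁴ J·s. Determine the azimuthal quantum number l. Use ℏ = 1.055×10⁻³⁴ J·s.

l = 3

|L|/ℏ = (3.653×10⁻³⁴)/(1.055×10⁻³⁴) ≈ 3.463.
Set l(l+1) = 11.99; the integer solution is l = 3.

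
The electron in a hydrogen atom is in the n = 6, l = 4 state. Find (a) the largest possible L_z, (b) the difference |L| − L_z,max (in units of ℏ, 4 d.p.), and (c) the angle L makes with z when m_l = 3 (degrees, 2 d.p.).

L_z,max = lℏ = 4ℏ.
|L| − L_z,max = (2√5 − 4)ℏ ≈ 0.4721ℏ.
For m_l = 3: cos θ = 3/√20, θ ≈ 47.87°.

L_z,max = 4ℏ; |L|−L_z,max ≈ 0.4721ℏ; θ(m_l=3) ≈ 47.87°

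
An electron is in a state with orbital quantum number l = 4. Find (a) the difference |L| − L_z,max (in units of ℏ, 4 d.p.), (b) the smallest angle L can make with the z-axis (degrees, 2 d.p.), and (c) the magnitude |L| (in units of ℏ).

|L|−L_z,max ≈ 0.4721ℏ; θ_min ≈ 26.57°; |L| = 2√5 ℏ ≈ 4.472ℏ

|L| − L_z,max = (2√5 − 4)ℏ ≈ 0.4721ℏ.
cos θ_min = 4/√20, so θ_min ≈ 26.57°.
|L| = ℏ√(4·5) = 2√5 ℏ ≈ 4.472ℏ.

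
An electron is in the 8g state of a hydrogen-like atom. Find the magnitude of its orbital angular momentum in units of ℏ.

8g means n = 8, l = 4.
|L| = ℏ√(l(l+1)) = ℏ√(4·5) = 2√5 ℏ

|L| = 2√5 ℏ ≈ 4.472ℏ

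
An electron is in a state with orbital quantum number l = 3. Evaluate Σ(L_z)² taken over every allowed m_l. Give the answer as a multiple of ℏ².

Σ(L_z)² = 28 ℏ²

m_l runs from −3 to 3, i.e. {-3, -2, -1, 0, 1, 2, 3}.
Σ m_l² = l(l+1)(2l+1)/3 = 3·4·7/3 = 28.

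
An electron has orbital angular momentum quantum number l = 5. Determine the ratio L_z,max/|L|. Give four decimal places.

L_z,max/|L| = 0.9129

|L| = √30 ℏ ≈ 5.4772ℏ, while L_z,max = lℏ = 5ℏ.
L_z,max/|L| = 5/√30 = 0.9129.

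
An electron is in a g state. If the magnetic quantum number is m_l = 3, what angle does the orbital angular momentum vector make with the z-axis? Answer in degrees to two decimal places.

For a g orbital, l = 4.
|L|² = l(l+1)ℏ² = 20ℏ², so |L| = 2√5 ℏ.
L_z = m_l ℏ = 3ℏ.
cos θ = L_z/|L| = 3/√20, so θ ≈ 47.87°.

θ ≈ 47.87°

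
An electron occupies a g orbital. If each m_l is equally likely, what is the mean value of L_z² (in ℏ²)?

G corresponds to l = 4.
m_l runs from −4 to 4, i.e. {-4, -3, -2, -1, 0, 1, 2, 3, 4}.
Average of L_z² over 9 states: 60/9 ℏ² = 6.667 ℏ².

⟨L_z²⟩ = 6.667 ℏ²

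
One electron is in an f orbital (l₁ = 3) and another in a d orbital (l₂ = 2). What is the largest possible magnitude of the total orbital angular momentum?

By the triangle rule, |l₁ − l₂| ≤ L ≤ l₁ + l₂.
L ∈ {1, 2, 3, 4, 5}.
The largest magnitude corresponds to L = 5: |L_tot| = ℏ√(5·6) = √30 ℏ.

|L_tot|_max = √30 ℏ ≈ 5.477ℏ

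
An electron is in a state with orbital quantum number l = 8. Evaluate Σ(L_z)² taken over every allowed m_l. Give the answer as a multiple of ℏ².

m_l runs from −8 to 8, i.e. {-8, -7, -6, -5, -4, -3, -2, -1, 0, 1, 2, 3, 4, 5, 6, 7, 8}.
Σ m_l² = 2·(1 + 4 + 9 + 16 + 25 + 36 + 49 + 64) = 408.

Σ(L_z)² = 408 ℏ²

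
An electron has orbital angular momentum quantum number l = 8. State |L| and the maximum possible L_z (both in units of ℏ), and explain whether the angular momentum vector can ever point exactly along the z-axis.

|L| = 6√2 ℏ ≈ 8.4853ℏ, while L_z,max = lℏ = 8ℏ.
Since |L| > L_z,max, the vector can never point exactly along z; the closest it comes is θ_min = arccos(8/√72) ≈ 19.5°.

No: L_z,max = 8ℏ < |L| = 6√2 ℏ ≈ 8.485ℏ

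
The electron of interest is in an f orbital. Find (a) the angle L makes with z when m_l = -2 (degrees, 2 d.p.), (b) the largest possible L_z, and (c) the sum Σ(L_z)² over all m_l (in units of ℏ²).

θ(m_l=-2) ≈ 125.26°; L_z,max = 3ℏ; Σ(L_z)² = 28 ℏ²

An f state has l = 3.
For m_l = -2: cos θ = -2/√12, θ ≈ 125.26°.
L_z,max = lℏ = 3ℏ.
Σ m_l² = 28, so Σ(L_z)² = 28 ℏ².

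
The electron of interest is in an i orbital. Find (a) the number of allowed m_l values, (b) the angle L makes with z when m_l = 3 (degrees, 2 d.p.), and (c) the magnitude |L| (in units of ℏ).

For an i orbital, l = 6.
There are 2l+1 = 13 values of m_l.
For m_l = 3: cos θ = 3/√42, θ ≈ 62.42°.
|L| = ℏ√(6·7) = √42 ℏ ≈ 6.481ℏ.

13 values; θ(m_l=3) ≈ 62.42°; |L| = √42 ℏ ≈ 6.481ℏ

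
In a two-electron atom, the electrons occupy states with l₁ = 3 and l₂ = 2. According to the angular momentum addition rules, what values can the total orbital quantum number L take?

Angular momentum addition gives L = |l₁ − l₂|, …, l₁ + l₂.
So L can be 1, 2, 3, 4, 5.

L = 1, 2, 3, 4, 5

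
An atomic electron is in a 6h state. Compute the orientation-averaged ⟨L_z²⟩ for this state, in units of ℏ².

The 6h subshell has l = 5.
The allowed m_l values are -5, -4, -3, -2, -1, 0, 1, 2, 3, 4, 5.
⟨L_z²⟩ = ℏ²·l(l+1)/3 = 10ℏ².

⟨L_z²⟩ = 10 ℏ²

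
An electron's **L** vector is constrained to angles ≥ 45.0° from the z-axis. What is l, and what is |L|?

l = 1, |L| = √2 ℏ ≈ 1.414ℏ

At minimum angle, m_l = l, so cos θ = l/√(l(l+1)); cos²θ = l/(l+1) = 0.5000.
Solving: l = 1.
Then |L| = ℏ√(1·2) = √2 ℏ.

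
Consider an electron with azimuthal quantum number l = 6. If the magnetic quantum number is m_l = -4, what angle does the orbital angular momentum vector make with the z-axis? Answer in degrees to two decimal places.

|L|² = l(l+1)ℏ² = 42ℏ², so |L| = √42 ℏ.
L_z = m_l ℏ = −4ℏ.
cos θ = L_z/|L| = -4/√42, so θ ≈ 128.11°.

θ ≈ 128.11°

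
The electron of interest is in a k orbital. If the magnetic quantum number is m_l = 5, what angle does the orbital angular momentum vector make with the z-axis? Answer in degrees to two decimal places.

θ ≈ 48.08°

For a k orbital, l = 7.
|L|² = l(l+1)ℏ² = 56ℏ², so |L| = 2√14 ℏ.
L_z = m_l ℏ = 5ℏ.
cos θ = L_z/|L| = 5/√56, so θ ≈ 48.08°.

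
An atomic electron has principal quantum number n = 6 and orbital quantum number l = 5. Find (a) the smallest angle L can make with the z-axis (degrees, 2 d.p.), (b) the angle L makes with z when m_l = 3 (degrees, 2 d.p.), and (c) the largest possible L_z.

θ_min ≈ 24.09°; θ(m_l=3) ≈ 56.79°; L_z,max = 5ℏ

cos θ_min = 5/√30, so θ_min ≈ 24.09°.
For m_l = 3: cos θ = 3/√30, θ ≈ 56.79°.
L_z,max = lℏ = 5ℏ.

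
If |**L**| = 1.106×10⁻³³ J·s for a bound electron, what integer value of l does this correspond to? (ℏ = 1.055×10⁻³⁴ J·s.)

l = 10

In units of ℏ, |L| ≈ 10.483.
Set l(l+1) = 109.90; the integer solution is l = 10.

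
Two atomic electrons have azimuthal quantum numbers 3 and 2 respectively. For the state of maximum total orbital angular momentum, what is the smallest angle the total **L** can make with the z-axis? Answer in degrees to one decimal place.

By the triangle rule, |l₁ − l₂| ≤ L ≤ l₁ + l₂.
So L can be 1, 2, 3, 4, 5.
The maximum is L = 5, with |L_tot| = ℏ√(5·6) = √30 ℏ.
The minimum angle with z is arccos(5/√30) ≈ 24.1°.

θ_min ≈ 24.1°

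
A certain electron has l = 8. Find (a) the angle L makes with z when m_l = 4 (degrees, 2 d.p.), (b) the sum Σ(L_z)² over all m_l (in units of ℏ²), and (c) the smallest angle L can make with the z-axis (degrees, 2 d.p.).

θ(m_l=4) ≈ 61.87°; Σ(L_z)² = 408 ℏ²; θ_min ≈ 19.47°

For m_l = 4: cos θ = 4/√72, θ ≈ 61.87°.
Σ m_l² = 408, so Σ(L_z)² = 408 ℏ².
cos θ_min = 8/√72, so θ_min ≈ 19.47°.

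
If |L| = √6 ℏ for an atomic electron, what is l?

(|L|/ℏ)² = l(l+1) = 6.
Solving: l = 2.

l = 2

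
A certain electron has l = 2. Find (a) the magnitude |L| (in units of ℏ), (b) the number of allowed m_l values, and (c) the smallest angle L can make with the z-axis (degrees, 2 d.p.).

|L| = √6 ℏ ≈ 2.449ℏ; 5 values; θ_min ≈ 35.26°

|L| = ℏ√(2·3) = √6 ℏ ≈ 2.449ℏ.
There are 2l+1 = 5 values of m_l.
cos θ_min = 2/√6, so θ_min ≈ 35.26°.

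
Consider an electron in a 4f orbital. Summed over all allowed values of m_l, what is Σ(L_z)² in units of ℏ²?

Σ(L_z)² = 28 ℏ²

The 4f subshell has l = 3.
m_l ∈ {-3, -2, -1, 0, 1, 2, 3}.
Σ m_l² = 2·(1 + 4 + 9) = 28.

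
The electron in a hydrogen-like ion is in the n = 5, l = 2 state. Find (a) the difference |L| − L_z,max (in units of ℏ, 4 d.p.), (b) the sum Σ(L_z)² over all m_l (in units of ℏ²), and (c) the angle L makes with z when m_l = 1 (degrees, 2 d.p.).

|L|−L_z,max ≈ 0.4495ℏ; Σ(L_z)² = 10 ℏ²; θ(m_l=1) ≈ 65.91°

|L| − L_z,max = (√6 − 2)ℏ ≈ 0.4495ℏ.
Σ m_l² = 10, so Σ(L_z)² = 10 ℏ².
For m_l = 1: cos θ = 1/√6, θ ≈ 65.91°.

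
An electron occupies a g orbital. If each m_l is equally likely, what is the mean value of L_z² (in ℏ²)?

⟨L_z²⟩ = 6.667 ℏ²

A g state has l = 4.
The allowed m_l values are -4, -3, -2, -1, 0, 1, 2, 3, 4.
⟨L_z²⟩ = ℏ²·(Σ m_l²)/(2l+1) = ℏ²·60/9 = 6.667ℏ².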